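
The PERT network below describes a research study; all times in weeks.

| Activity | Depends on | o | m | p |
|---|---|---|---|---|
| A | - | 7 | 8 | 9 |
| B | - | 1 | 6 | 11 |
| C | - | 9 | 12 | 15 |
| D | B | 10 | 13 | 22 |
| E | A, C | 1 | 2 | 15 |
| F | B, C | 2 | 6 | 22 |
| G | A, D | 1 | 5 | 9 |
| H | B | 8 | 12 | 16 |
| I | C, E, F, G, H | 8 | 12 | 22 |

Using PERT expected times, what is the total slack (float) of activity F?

5 weeks

te_A = (7 + 4·8 + 9)/6 = 48/6 = 8
te_B = (1 + 4·6 + 11)/6 = 36/6 = 6
te_C = (9 + 4·12 + 15)/6 = 72/6 = 12
te_D = (10 + 4·13 + 22)/6 = 84/6 = 14
te_E = (1 + 4·2 + 15)/6 = 24/6 = 4
te_F = (2 + 4·6 + 22)/6 = 48/6 = 8
te_G = (1 + 4·5 + 9)/6 = 30/6 = 5
te_H = (8 + 4·12 + 16)/6 = 72/6 = 12
te_I = (8 + 4·12 + 22)/6 = 78/6 = 13

Forward pass:
ES_A = 0; EF_A = 8
ES_B = 0; EF_B = 6
ES_C = 0; EF_C = 12
ES_D = 6; EF_D = 6+14 = 20
ES_E = max(EF_A=8, EF_C=12) = 12; EF_E = 12+4 = 16
ES_F = max(EF_B=6, EF_C=12) = 12; EF_F = 12+8 = 20
ES_G = max(EF_A=8, EF_D=20) = 20; EF_G = 20+5 = 25
ES_H = 6; EF_H = 6+12 = 18
ES_I = max(EF_C=12, EF_E=16, EF_F=20, EF_G=25, EF_H=18) = 25; EF_I = 25+13 = 38
Expected project duration μ = 38 weeks. Critical path: B → D → G → I.

Backward pass:
LF_I = 38; LS_I = 38−13 = 25
LF_H = LS_I = 25; LS_H = 25−12 = 13
LF_G = LS_I = 25; LS_G = 25−5 = 20
LF_F = LS_I = 25; LS_F = 25−8 = 17
LF_E = LS_I = 25; LS_E = 25−4 = 21
LF_D = LS_G = 20; LS_D = 20−14 = 6
LF_C = min(LS_E=21, LS_F=17, LS_I=25) = 17; LS_C = 17−12 = 5
LF_B = min(LS_D=6, LS_F=17, LS_H=13) = 6; LS_B = 6−6 = 0
LF_A = min(LS_E=21, LS_G=20) = 20; LS_A = 20−8 = 12
Slack_F = LS_F − ES_F = 17 − 12 = 5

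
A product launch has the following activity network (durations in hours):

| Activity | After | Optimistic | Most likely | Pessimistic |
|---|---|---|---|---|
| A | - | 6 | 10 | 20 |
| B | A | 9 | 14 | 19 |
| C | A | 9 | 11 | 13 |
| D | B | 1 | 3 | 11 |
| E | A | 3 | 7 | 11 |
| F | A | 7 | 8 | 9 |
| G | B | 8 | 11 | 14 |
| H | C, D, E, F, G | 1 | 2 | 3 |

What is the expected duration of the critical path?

te_A = (6 + 4·10 + 20)/6 = 66/6 = 11
te_B = (9 + 4·14 + 19)/6 = 84/6 = 14
te_C = (9 + 4·11 + 13)/6 = 66/6 = 11
te_D = (1 + 4·3 + 11)/6 = 24/6 = 4
te_E = (3 + 4·7 + 11)/6 = 42/6 = 7
te_F = (7 + 4·8 + 9)/6 = 48/6 = 8
te_G = (8 + 4·11 + 14)/6 = 66/6 = 11
te_H = (1 + 4·2 + 3)/6 = 12/6 = 2

Forward pass:
ES_A = 0; EF_A = 11
ES_B = 11; EF_B = 11+14 = 25
ES_C = 11; EF_C = 11+11 = 22
ES_D = 25; EF_D = 25+4 = 29
ES_E = 11; EF_E = 11+7 = 18
ES_F = 11; EF_F = 11+8 = 19
ES_G = 25; EF_G = 25+11 = 36
ES_H = max(EF_C=22, EF_D=29, EF_E=18, EF_F=19, EF_G=36) = 36; EF_H = 36+2 = 38
Expected project duration μ = 38 hours. Critical path: A → B → G → H.

38 hours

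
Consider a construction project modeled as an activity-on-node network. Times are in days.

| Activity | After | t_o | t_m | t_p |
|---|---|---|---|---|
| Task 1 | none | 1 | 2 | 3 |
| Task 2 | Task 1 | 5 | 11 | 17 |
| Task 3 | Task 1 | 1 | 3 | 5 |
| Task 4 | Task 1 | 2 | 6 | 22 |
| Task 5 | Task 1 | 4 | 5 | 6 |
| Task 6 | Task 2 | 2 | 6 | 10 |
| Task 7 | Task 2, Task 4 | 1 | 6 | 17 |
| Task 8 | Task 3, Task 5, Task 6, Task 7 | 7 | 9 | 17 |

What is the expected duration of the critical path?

te_Task 1 = (1 + 4·2 + 3)/6 = 12/6 = 2
te_Task 2 = (5 + 4·11 + 17)/6 = 66/6 = 11
te_Task 3 = (1 + 4·3 + 5)/6 = 18/6 = 3
te_Task 4 = (2 + 4·6 + 22)/6 = 48/6 = 8
te_Task 5 = (4 + 4·5 + 6)/6 = 30/6 = 5
te_Task 6 = (2 + 4·6 + 10)/6 = 36/6 = 6
te_Task 7 = (1 + 4·6 + 17)/6 = 42/6 = 7
te_Task 8 = (7 + 4·9 + 17)/6 = 60/6 = 10

Forward pass:
ES_Task 1 = 0; EF_Task 1 = 2
ES_Task 2 = 2; EF_Task 2 = 2+11 = 13
ES_Task 3 = 2; EF_Task 3 = 2+3 = 5
ES_Task 4 = 2; EF_Task 4 = 2+8 = 10
ES_Task 5 = 2; EF_Task 5 = 2+5 = 7
ES_Task 6 = 13; EF_Task 6 = 13+6 = 19
ES_Task 7 = max(EF_Task 2=13, EF_Task 4=10) = 13; EF_Task 7 = 13+7 = 20
ES_Task 8 = max(EF_Task 3=5, EF_Task 5=7, EF_Task 6=19, EF_Task 7=20) = 20; EF_Task 8 = 20+10 = 30
Expected project duration μ = 30 days. Critical path: Task 1 → Task 2 → Task 7 → Task 8.

30 days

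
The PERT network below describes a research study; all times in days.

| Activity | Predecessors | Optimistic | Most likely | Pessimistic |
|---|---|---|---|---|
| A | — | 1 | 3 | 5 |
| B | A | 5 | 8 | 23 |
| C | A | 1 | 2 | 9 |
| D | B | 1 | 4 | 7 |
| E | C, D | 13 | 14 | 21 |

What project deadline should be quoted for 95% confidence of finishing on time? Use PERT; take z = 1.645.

37.8 days

te_A = (1 + 4·3 + 5)/6 = 18/6 = 3; σ²_A = ((5−1)/6)² = 0.444
te_B = (5 + 4·8 + 23)/6 = 60/6 = 10; σ²_B = ((23−5)/6)² = 9.000
te_C = (1 + 4·2 + 9)/6 = 18/6 = 3; σ²_C = ((9−1)/6)² = 1.778
te_D = (1 + 4·4 + 7)/6 = 24/6 = 4; σ²_D = ((7−1)/6)² = 1.000
te_E = (13 + 4·14 + 21)/6 = 90/6 = 15; σ²_E = ((21−13)/6)² = 1.778

Forward pass:
ES_A = 0; EF_A = 3
ES_B = 3; EF_B = 3+10 = 13
ES_C = 3; EF_C = 3+3 = 6
ES_D = 13; EF_D = 13+4 = 17
ES_E = max(EF_C=6, EF_D=17) = 17; EF_E = 17+15 = 32
Expected project duration μ = 32 days. Critical path: A → B → D → E.

Variance along critical path = 0.444 + 9.000 + 1.000 + 1.778 = 12.222; σ = 3.496 days.
D = μ + z·σ = 32 + 1.645·3.496 = 37.8 days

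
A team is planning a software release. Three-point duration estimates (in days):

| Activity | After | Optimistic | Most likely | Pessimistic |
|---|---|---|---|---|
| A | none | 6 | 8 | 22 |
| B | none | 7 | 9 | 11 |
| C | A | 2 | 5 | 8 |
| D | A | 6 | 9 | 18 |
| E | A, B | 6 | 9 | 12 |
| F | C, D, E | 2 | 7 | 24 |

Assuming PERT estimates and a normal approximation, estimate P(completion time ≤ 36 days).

te_A = (6 + 4·8 + 22)/6 = 60/6 = 10; σ²_A = ((22−6)/6)² = 7.111
te_B = (7 + 4·9 + 11)/6 = 54/6 = 9; σ²_B = ((11−7)/6)² = 0.444
te_C = (2 + 4·5 + 8)/6 = 30/6 = 5; σ²_C = ((8−2)/6)² = 1.000
te_D = (6 + 4·9 + 18)/6 = 60/6 = 10; σ²_D = ((18−6)/6)² = 4.000
te_E = (6 + 4·9 + 12)/6 = 54/6 = 9; σ²_E = ((12−6)/6)² = 1.000
te_F = (2 + 4·7 + 24)/6 = 54/6 = 9; σ²_F = ((24−2)/6)² = 13.444

Forward pass:
ES_A = 0; EF_A = 10
ES_B = 0; EF_B = 9
ES_C = 10; EF_C = 10+5 = 15
ES_D = 10; EF_D = 10+10 = 20
ES_E = max(EF_A=10, EF_B=9) = 10; EF_E = 10+9 = 19
ES_F = max(EF_C=15, EF_D=20, EF_E=19) = 20; EF_F = 20+9 = 29
Expected project duration μ = 29 days. Critical path: A → D → F.

Variance along critical path = 7.111 + 4.000 + 13.444 = 24.556; σ = √24.556 = 4.955 days.
Z = (36 − 29) / 4.955 = 1.413
P(T ≤ 36) = Φ(1.413) ≈ 0.921

0.921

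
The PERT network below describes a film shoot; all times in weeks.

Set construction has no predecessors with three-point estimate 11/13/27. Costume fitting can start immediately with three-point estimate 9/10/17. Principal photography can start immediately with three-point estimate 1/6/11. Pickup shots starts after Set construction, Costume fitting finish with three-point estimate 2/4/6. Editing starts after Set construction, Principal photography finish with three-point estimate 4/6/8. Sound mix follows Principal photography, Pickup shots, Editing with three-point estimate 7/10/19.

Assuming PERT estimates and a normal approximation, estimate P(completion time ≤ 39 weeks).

0.980

te_Set construction = (11 + 4·13 + 27)/6 = 90/6 = 15; σ²_Set construction = ((27−11)/6)² = 7.111
te_Costume fitting = (9 + 4·10 + 17)/6 = 66/6 = 11; σ²_Costume fitting = ((17−9)/6)² = 1.778
te_Principal photography = (1 + 4·6 + 11)/6 = 36/6 = 6; σ²_Principal photography = ((11−1)/6)² = 2.778
te_Pickup shots = (2 + 4·4 + 6)/6 = 24/6 = 4; σ²_Pickup shots = ((6−2)/6)² = 0.444
te_Editing = (4 + 4·6 + 8)/6 = 36/6 = 6; σ²_Editing = ((8−4)/6)² = 0.444
te_Sound mix = (7 + 4·10 + 19)/6 = 66/6 = 11; σ²_Sound mix = ((19−7)/6)² = 4.000

Forward pass:
ES_Set construction = 0; EF_Set construction = 15
ES_Costume fitting = 0; EF_Costume fitting = 11
ES_Principal photography = 0; EF_Principal photography = 6
ES_Pickup shots = max(EF_Set construction=15, EF_Costume fitting=11) = 15; EF_Pickup shots = 15+4 = 19
ES_Editing = max(EF_Set construction=15, EF_Principal photography=6) = 15; EF_Editing = 15+6 = 21
ES_Sound mix = max(EF_Principal photography=6, EF_Pickup shots=19, EF_Editing=21) = 21; EF_Sound mix = 21+11 = 32
Expected project duration μ = 32 weeks. Critical path: Set construction → Editing → Sound mix.

Variance along critical path = 7.111 + 0.444 + 4.000 = 11.556; σ = √11.556 = 3.399 weeks.
Z = (39 − 32) / 3.399 = 2.059
P(T ≤ 39) = Φ(2.059) ≈ 0.980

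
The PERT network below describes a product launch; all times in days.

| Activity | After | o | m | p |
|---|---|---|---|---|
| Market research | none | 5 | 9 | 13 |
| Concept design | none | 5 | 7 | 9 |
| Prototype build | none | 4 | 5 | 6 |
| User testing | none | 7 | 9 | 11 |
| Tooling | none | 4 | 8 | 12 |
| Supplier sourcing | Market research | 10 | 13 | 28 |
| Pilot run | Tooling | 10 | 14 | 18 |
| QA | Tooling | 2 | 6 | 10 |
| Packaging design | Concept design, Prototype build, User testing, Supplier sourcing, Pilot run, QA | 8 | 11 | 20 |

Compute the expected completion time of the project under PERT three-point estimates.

36 days

te_Market research = (5 + 4·9 + 13)/6 = 54/6 = 9
te_Concept design = (5 + 4·7 + 9)/6 = 42/6 = 7
te_Prototype build = (4 + 4·5 + 6)/6 = 30/6 = 5
te_User testing = (7 + 4·9 + 11)/6 = 54/6 = 9
te_Tooling = (4 + 4·8 + 12)/6 = 48/6 = 8
te_Supplier sourcing = (10 + 4·13 + 28)/6 = 90/6 = 15
te_Pilot run = (10 + 4·14 + 18)/6 = 84/6 = 14
te_QA = (2 + 4·6 + 10)/6 = 36/6 = 6
te_Packaging design = (8 + 4·11 + 20)/6 = 72/6 = 12

Forward pass:
ES_Market research = 0; EF_Market research = 9
ES_Concept design = 0; EF_Concept design = 7
ES_Prototype build = 0; EF_Prototype build = 5
ES_User testing = 0; EF_User testing = 9
ES_Tooling = 0; EF_Tooling = 8
ES_Supplier sourcing = 9; EF_Supplier sourcing = 9+15 = 24
ES_Pilot run = 8; EF_Pilot run = 8+14 = 22
ES_QA = 8; EF_QA = 8+6 = 14
ES_Packaging design = max(EF_Concept design=7, EF_Prototype build=5, EF_User testing=9, EF_Supplier sourcing=24, EF_Pilot run=22, EF_QA=14) = 24; EF_Packaging design = 24+12 = 36
Expected project duration μ = 36 days. Critical path: Market research → Supplier sourcing → Packaging design.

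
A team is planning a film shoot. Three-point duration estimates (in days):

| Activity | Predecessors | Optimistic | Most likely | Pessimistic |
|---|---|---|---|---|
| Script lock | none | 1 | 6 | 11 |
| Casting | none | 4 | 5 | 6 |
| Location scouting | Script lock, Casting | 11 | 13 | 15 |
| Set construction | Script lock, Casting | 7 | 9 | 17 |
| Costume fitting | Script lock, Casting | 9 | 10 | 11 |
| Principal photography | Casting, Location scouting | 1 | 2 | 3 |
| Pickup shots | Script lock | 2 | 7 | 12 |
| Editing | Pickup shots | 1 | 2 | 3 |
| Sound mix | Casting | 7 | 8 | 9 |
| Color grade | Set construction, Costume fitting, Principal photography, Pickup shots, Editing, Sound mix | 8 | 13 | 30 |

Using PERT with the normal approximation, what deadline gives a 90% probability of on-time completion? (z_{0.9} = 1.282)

41.3 days

te_Script lock = (1 + 4·6 + 11)/6 = 36/6 = 6; σ²_Script lock = ((11−1)/6)² = 2.778
te_Casting = (4 + 4·5 + 6)/6 = 30/6 = 5; σ²_Casting = ((6−4)/6)² = 0.111
te_Location scouting = (11 + 4·13 + 15)/6 = 78/6 = 13; σ²_Location scouting = ((15−11)/6)² = 0.444
te_Set construction = (7 + 4·9 + 17)/6 = 60/6 = 10; σ²_Set construction = ((17−7)/6)² = 2.778
te_Costume fitting = (9 + 4·10 + 11)/6 = 60/6 = 10; σ²_Costume fitting = ((11−9)/6)² = 0.111
te_Principal photography = (1 + 4·2 + 3)/6 = 12/6 = 2; σ²_Principal photography = ((3−1)/6)² = 0.111
te_Pickup shots = (2 + 4·7 + 12)/6 = 42/6 = 7; σ²_Pickup shots = ((12−2)/6)² = 2.778
te_Editing = (1 + 4·2 + 3)/6 = 12/6 = 2; σ²_Editing = ((3−1)/6)² = 0.111
te_Sound mix = (7 + 4·8 + 9)/6 = 48/6 = 8; σ²_Sound mix = ((9−7)/6)² = 0.111
te_Color grade = (8 + 4·13 + 30)/6 = 90/6 = 15; σ²_Color grade = ((30−8)/6)² = 13.444

Forward pass:
ES_Script lock = 0; EF_Script lock = 6
ES_Casting = 0; EF_Casting = 5
ES_Location scouting = max(EF_Script lock=6, EF_Casting=5) = 6; EF_Location scouting = 6+13 = 19
ES_Set construction = max(EF_Script lock=6, EF_Casting=5) = 6; EF_Set construction = 6+10 = 16
ES_Costume fitting = max(EF_Script lock=6, EF_Casting=5) = 6; EF_Costume fitting = 6+10 = 16
ES_Principal photography = max(EF_Casting=5, EF_Location scouting=19) = 19; EF_Principal photography = 19+2 = 21
ES_Pickup shots = 6; EF_Pickup shots = 6+7 = 13
ES_Editing = 13; EF_Editing = 13+2 = 15
ES_Sound mix = 5; EF_Sound mix = 5+8 = 13
ES_Color grade = max(EF_Set construction=16, EF_Costume fitting=16, EF_Principal photography=21, EF_Pickup shots=13, EF_Editing=15, EF_Sound mix=13) = 21; EF_Color grade = 21+15 = 36
Expected project duration μ = 36 days. Critical path: Script lock → Location scouting → Principal photography → Color grade.

Variance along critical path = 2.778 + 0.444 + 0.111 + 13.444 = 16.778; σ = 4.096 days.
D = μ + z·σ = 36 + 1.282·4.096 = 41.3 days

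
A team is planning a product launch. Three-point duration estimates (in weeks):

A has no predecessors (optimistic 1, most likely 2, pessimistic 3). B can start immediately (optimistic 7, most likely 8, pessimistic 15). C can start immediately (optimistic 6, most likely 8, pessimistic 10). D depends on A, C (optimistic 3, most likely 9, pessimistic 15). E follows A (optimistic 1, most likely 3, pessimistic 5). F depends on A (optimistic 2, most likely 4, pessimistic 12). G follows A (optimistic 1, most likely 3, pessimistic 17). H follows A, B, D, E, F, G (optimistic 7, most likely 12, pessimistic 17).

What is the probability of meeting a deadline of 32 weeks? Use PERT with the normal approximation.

0.868

te_A = (1 + 4·2 + 3)/6 = 12/6 = 2; σ²_A = ((3−1)/6)² = 0.111
te_B = (7 + 4·8 + 15)/6 = 54/6 = 9; σ²_B = ((15−7)/6)² = 1.778
te_C = (6 + 4·8 + 10)/6 = 48/6 = 8; σ²_C = ((10−6)/6)² = 0.444
te_D = (3 + 4·9 + 15)/6 = 54/6 = 9; σ²_D = ((15−3)/6)² = 4.000
te_E = (1 + 4·3 + 5)/6 = 18/6 = 3; σ²_E = ((5−1)/6)² = 0.444
te_F = (2 + 4·4 + 12)/6 = 30/6 = 5; σ²_F = ((12−2)/6)² = 2.778
te_G = (1 + 4·3 + 17)/6 = 30/6 = 5; σ²_G = ((17−1)/6)² = 7.111
te_H = (7 + 4·12 + 17)/6 = 72/6 = 12; σ²_H = ((17−7)/6)² = 2.778

Forward pass:
ES_A = 0; EF_A = 2
ES_B = 0; EF_B = 9
ES_C = 0; EF_C = 8
ES_D = max(EF_A=2, EF_C=8) = 8; EF_D = 8+9 = 17
ES_E = 2; EF_E = 2+3 = 5
ES_F = 2; EF_F = 2+5 = 7
ES_G = 2; EF_G = 2+5 = 7
ES_H = max(EF_A=2, EF_B=9, EF_D=17, EF_E=5, EF_F=7, EF_G=7) = 17; EF_H = 17+12 = 29
Expected project duration μ = 29 weeks. Critical path: C → D → H.

Variance along critical path = 0.444 + 4.000 + 2.778 = 7.222; σ = √7.222 = 2.687 weeks.
Z = (32 − 29) / 2.687 = 1.116
P(T ≤ 32) = Φ(1.116) ≈ 0.868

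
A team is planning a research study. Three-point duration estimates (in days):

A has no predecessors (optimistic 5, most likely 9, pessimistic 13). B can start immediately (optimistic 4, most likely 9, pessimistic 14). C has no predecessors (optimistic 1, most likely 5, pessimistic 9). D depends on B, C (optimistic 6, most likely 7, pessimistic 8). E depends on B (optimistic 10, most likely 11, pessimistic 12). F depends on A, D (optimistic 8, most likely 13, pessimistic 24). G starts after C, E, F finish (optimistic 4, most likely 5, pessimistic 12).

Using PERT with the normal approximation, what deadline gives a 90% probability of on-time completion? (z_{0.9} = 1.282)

te_A = (5 + 4·9 + 13)/6 = 54/6 = 9; σ²_A = ((13−5)/6)² = 1.778
te_B = (4 + 4·9 + 14)/6 = 54/6 = 9; σ²_B = ((14−4)/6)² = 2.778
te_C = (1 + 4·5 + 9)/6 = 30/6 = 5; σ²_C = ((9−1)/6)² = 1.778
te_D = (6 + 4·7 + 8)/6 = 42/6 = 7; σ²_D = ((8−6)/6)² = 0.111
te_E = (10 + 4·11 + 12)/6 = 66/6 = 11; σ²_E = ((12−10)/6)² = 0.111
te_F = (8 + 4·13 + 24)/6 = 84/6 = 14; σ²_F = ((24−8)/6)² = 7.111
te_G = (4 + 4·5 + 12)/6 = 36/6 = 6; σ²_G = ((12−4)/6)² = 1.778

Forward pass:
ES_A = 0; EF_A = 9
ES_B = 0; EF_B = 9
ES_C = 0; EF_C = 5
ES_D = max(EF_B=9, EF_C=5) = 9; EF_D = 9+7 = 16
ES_E = 9; EF_E = 9+11 = 20
ES_F = max(EF_A=9, EF_D=16) = 16; EF_F = 16+14 = 30
ES_G = max(EF_C=5, EF_E=20, EF_F=30) = 30; EF_G = 30+6 = 36
Expected project duration μ = 36 days. Critical path: B → D → F → G.

Variance along critical path = 2.778 + 0.111 + 7.111 + 1.778 = 11.778; σ = 3.432 days.
D = μ + z·σ = 36 + 1.282·3.432 = 40.4 days

40.4 days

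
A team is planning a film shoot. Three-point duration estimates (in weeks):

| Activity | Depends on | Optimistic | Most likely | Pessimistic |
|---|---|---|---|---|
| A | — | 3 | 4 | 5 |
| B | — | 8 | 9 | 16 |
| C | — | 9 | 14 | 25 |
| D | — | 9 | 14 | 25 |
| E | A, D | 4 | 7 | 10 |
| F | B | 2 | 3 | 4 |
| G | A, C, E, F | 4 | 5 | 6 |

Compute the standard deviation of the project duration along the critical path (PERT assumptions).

2.87 weeks

te_A = (3 + 4·4 + 5)/6 = 24/6 = 4; σ²_A = ((5−3)/6)² = 0.111
te_B = (8 + 4·9 + 16)/6 = 60/6 = 10; σ²_B = ((16−8)/6)² = 1.778
te_C = (9 + 4·14 + 25)/6 = 90/6 = 15; σ²_C = ((25−9)/6)² = 7.111
te_D = (9 + 4·14 + 25)/6 = 90/6 = 15; σ²_D = ((25−9)/6)² = 7.111
te_E = (4 + 4·7 + 10)/6 = 42/6 = 7; σ²_E = ((10−4)/6)² = 1.000
te_F = (2 + 4·3 + 4)/6 = 18/6 = 3; σ²_F = ((4−2)/6)² = 0.111
te_G = (4 + 4·5 + 6)/6 = 30/6 = 5; σ²_G = ((6−4)/6)² = 0.111

Forward pass:
ES_A = 0; EF_A = 4
ES_B = 0; EF_B = 10
ES_C = 0; EF_C = 15
ES_D = 0; EF_D = 15
ES_E = max(EF_A=4, EF_D=15) = 15; EF_E = 15+7 = 22
ES_F = 10; EF_F = 10+3 = 13
ES_G = max(EF_A=4, EF_C=15, EF_E=22, EF_F=13) = 22; EF_G = 22+5 = 27
Expected project duration μ = 27 weeks. Critical path: D → E → G.

Variance along critical path = 7.111 + 1.000 + 0.111 = 8.222
σ = √8.222 = 2.867 weeks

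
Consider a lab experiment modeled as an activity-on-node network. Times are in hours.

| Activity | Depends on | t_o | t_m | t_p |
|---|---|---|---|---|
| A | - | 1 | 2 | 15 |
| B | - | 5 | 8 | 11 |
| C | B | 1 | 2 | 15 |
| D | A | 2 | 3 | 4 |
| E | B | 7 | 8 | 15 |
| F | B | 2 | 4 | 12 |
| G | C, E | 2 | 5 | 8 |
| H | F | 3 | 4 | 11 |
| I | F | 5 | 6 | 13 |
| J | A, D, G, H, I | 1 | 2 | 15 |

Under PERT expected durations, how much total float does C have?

te_A = (1 + 4·2 + 15)/6 = 24/6 = 4
te_B = (5 + 4·8 + 11)/6 = 48/6 = 8
te_C = (1 + 4·2 + 15)/6 = 24/6 = 4
te_D = (2 + 4·3 + 4)/6 = 18/6 = 3
te_E = (7 + 4·8 + 15)/6 = 54/6 = 9
te_F = (2 + 4·4 + 12)/6 = 30/6 = 5
te_G = (2 + 4·5 + 8)/6 = 30/6 = 5
te_H = (3 + 4·4 + 11)/6 = 30/6 = 5
te_I = (5 + 4·6 + 13)/6 = 42/6 = 7
te_J = (1 + 4·2 + 15)/6 = 24/6 = 4

Forward pass:
ES_A = 0; EF_A = 4
ES_B = 0; EF_B = 8
ES_C = 8; EF_C = 8+4 = 12
ES_D = 4; EF_D = 4+3 = 7
ES_E = 8; EF_E = 8+9 = 17
ES_F = 8; EF_F = 8+5 = 13
ES_G = max(EF_C=12, EF_E=17) = 17; EF_G = 17+5 = 22
ES_H = 13; EF_H = 13+5 = 18
ES_I = 13; EF_I = 13+7 = 20
ES_J = max(EF_A=4, EF_D=7, EF_G=22, EF_H=18, EF_I=20) = 22; EF_J = 22+4 = 26
Expected project duration μ = 26 hours. Critical path: B → E → G → J.

Backward pass:
LF_J = 26; LS_J = 26−4 = 22
LF_I = LS_J = 22; LS_I = 22−7 = 15
LF_H = LS_J = 22; LS_H = 22−5 = 17
LF_G = LS_J = 22; LS_G = 22−5 = 17
LF_F = min(LS_H=17, LS_I=15) = 15; LS_F = 15−5 = 10
LF_E = LS_G = 17; LS_E = 17−9 = 8
LF_D = LS_J = 22; LS_D = 22−3 = 19
LF_C = LS_G = 17; LS_C = 17−4 = 13
LF_B = min(LS_C=13, LS_E=8, LS_F=10) = 8; LS_B = 8−8 = 0
LF_A = min(LS_D=19, LS_J=22) = 19; LS_A = 19−4 = 15
Slack_C = LS_C − ES_C = 13 − 8 = 5

5 hours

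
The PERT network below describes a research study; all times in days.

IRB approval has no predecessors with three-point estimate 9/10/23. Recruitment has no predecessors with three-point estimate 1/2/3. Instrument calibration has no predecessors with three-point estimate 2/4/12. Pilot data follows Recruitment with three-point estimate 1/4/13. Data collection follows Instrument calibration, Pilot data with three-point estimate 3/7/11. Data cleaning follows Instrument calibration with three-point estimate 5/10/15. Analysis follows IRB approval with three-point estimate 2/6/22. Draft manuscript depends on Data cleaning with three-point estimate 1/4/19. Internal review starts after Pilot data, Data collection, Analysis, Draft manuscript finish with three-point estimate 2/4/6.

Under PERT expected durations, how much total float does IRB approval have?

te_IRB approval = (9 + 4·10 + 23)/6 = 72/6 = 12
te_Recruitment = (1 + 4·2 + 3)/6 = 12/6 = 2
te_Instrument calibration = (2 + 4·4 + 12)/6 = 30/6 = 5
te_Pilot data = (1 + 4·4 + 13)/6 = 30/6 = 5
te_Data collection = (3 + 4·7 + 11)/6 = 42/6 = 7
te_Data cleaning = (5 + 4·10 + 15)/6 = 60/6 = 10
te_Analysis = (2 + 4·6 + 22)/6 = 48/6 = 8
te_Draft manuscript = (1 + 4·4 + 19)/6 = 36/6 = 6
te_Internal review = (2 + 4·4 + 6)/6 = 24/6 = 4

Forward pass:
ES_IRB approval = 0; EF_IRB approval = 12
ES_Recruitment = 0; EF_Recruitment = 2
ES_Instrument calibration = 0; EF_Instrument calibration = 5
ES_Pilot data = 2; EF_Pilot data = 2+5 = 7
ES_Data collection = max(EF_Instrument calibration=5, EF_Pilot data=7) = 7; EF_Data collection = 7+7 = 14
ES_Data cleaning = 5; EF_Data cleaning = 5+10 = 15
ES_Analysis = 12; EF_Analysis = 12+8 = 20
ES_Draft manuscript = 15; EF_Draft manuscript = 15+6 = 21
ES_Internal review = max(EF_Pilot data=7, EF_Data collection=14, EF_Analysis=20, EF_Draft manuscript=21) = 21; EF_Internal review = 21+4 = 25
Expected project duration μ = 25 days. Critical path: Instrument calibration → Data cleaning → Draft manuscript → Internal review.

Backward pass:
LF_Internal review = 25; LS_Internal review = 25−4 = 21
LF_Draft manuscript = LS_Internal review = 21; LS_Draft manuscript = 21−6 = 15
LF_Analysis = LS_Internal review = 21; LS_Analysis = 21−8 = 13
LF_Data cleaning = LS_Draft manuscript = 15; LS_Data cleaning = 15−10 = 5
LF_Data collection = LS_Internal review = 21; LS_Data collection = 21−7 = 14
LF_Pilot data = min(LS_Data collection=14, LS_Internal review=21) = 14; LS_Pilot data = 14−5 = 9
LF_Instrument calibration = min(LS_Data collection=14, LS_Data cleaning=5) = 5; LS_Instrument calibration = 5−5 = 0
LF_Recruitment = LS_Pilot data = 9; LS_Recruitment = 9−2 = 7
LF_IRB approval = LS_Analysis = 13; LS_IRB approval = 13−12 = 1
Slack_IRB approval = LS_IRB approval − ES_IRB approval = 1 − 0 = 1

1 days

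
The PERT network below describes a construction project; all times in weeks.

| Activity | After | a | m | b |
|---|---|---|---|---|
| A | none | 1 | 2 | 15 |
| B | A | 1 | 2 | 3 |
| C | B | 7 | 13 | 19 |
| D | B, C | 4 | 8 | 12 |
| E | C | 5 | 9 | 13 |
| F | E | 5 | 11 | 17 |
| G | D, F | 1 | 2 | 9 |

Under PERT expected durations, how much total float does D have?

te_A = (1 + 4·2 + 15)/6 = 24/6 = 4
te_B = (1 + 4·2 + 3)/6 = 12/6 = 2
te_C = (7 + 4·13 + 19)/6 = 78/6 = 13
te_D = (4 + 4·8 + 12)/6 = 48/6 = 8
te_E = (5 + 4·9 + 13)/6 = 54/6 = 9
te_F = (5 + 4·11 + 17)/6 = 66/6 = 11
te_G = (1 + 4·2 + 9)/6 = 18/6 = 3

Forward pass:
ES_A = 0; EF_A = 4
ES_B = 4; EF_B = 4+2 = 6
ES_C = 6; EF_C = 6+13 = 19
ES_D = max(EF_B=6, EF_C=19) = 19; EF_D = 19+8 = 27
ES_E = 19; EF_E = 19+9 = 28
ES_F = 28; EF_F = 28+11 = 39
ES_G = max(EF_D=27, EF_F=39) = 39; EF_G = 39+3 = 42
Expected project duration μ = 42 weeks. Critical path: A → B → C → E → F → G.

Backward pass:
LF_G = 42; LS_G = 42−3 = 39
LF_F = LS_G = 39; LS_F = 39−11 = 28
LF_E = LS_F = 28; LS_E = 28−9 = 19
LF_D = LS_G = 39; LS_D = 39−8 = 31
LF_C = min(LS_D=31, LS_E=19) = 19; LS_C = 19−13 = 6
LF_B = min(LS_C=6, LS_D=31) = 6; LS_B = 6−2 = 4
LF_A = LS_B = 4; LS_A = 4−4 = 0
Slack_D = LS_D − ES_D = 31 − 19 = 12

12 weeks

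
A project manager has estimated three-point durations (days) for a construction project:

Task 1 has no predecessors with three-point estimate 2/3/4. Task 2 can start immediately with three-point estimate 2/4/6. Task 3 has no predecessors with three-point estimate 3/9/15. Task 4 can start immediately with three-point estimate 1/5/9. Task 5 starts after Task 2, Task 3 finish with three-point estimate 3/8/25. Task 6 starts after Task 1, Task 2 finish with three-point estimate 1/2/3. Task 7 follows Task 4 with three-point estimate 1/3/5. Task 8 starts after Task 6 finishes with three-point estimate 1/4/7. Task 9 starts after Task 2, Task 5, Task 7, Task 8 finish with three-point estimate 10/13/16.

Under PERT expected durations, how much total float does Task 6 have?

9 days

te_Task 1 = (2 + 4·3 + 4)/6 = 18/6 = 3
te_Task 2 = (2 + 4·4 + 6)/6 = 24/6 = 4
te_Task 3 = (3 + 4·9 + 15)/6 = 54/6 = 9
te_Task 4 = (1 + 4·5 + 9)/6 = 30/6 = 5
te_Task 5 = (3 + 4·8 + 25)/6 = 60/6 = 10
te_Task 6 = (1 + 4·2 + 3)/6 = 12/6 = 2
te_Task 7 = (1 + 4·3 + 5)/6 = 18/6 = 3
te_Task 8 = (1 + 4·4 + 7)/6 = 24/6 = 4
te_Task 9 = (10 + 4·13 + 16)/6 = 78/6 = 13

Forward pass:
ES_Task 1 = 0; EF_Task 1 = 3
ES_Task 2 = 0; EF_Task 2 = 4
ES_Task 3 = 0; EF_Task 3 = 9
ES_Task 4 = 0; EF_Task 4 = 5
ES_Task 5 = max(EF_Task 2=4, EF_Task 3=9) = 9; EF_Task 5 = 9+10 = 19
ES_Task 6 = max(EF_Task 1=3, EF_Task 2=4) = 4; EF_Task 6 = 4+2 = 6
ES_Task 7 = 5; EF_Task 7 = 5+3 = 8
ES_Task 8 = 6; EF_Task 8 = 6+4 = 10
ES_Task 9 = max(EF_Task 2=4, EF_Task 5=19, EF_Task 7=8, EF_Task 8=10) = 19; EF_Task 9 = 19+13 = 32
Expected project duration μ = 32 days. Critical path: Task 3 → Task 5 → Task 9.

Backward pass:
LF_Task 9 = 32; LS_Task 9 = 32−13 = 19
LF_Task 8 = LS_Task 9 = 19; LS_Task 8 = 19−4 = 15
LF_Task 7 = LS_Task 9 = 19; LS_Task 7 = 19−3 = 16
LF_Task 6 = LS_Task 8 = 15; LS_Task 6 = 15−2 = 13
LF_Task 5 = LS_Task 9 = 19; LS_Task 5 = 19−10 = 9
LF_Task 4 = LS_Task 7 = 16; LS_Task 4 = 16−5 = 11
LF_Task 3 = LS_Task 5 = 9; LS_Task 3 = 9−9 = 0
LF_Task 2 = min(LS_Task 5=9, LS_Task 6=13, LS_Task 9=19) = 9; LS_Task 2 = 9−4 = 5
LF_Task 1 = LS_Task 6 = 13; LS_Task 1 = 13−3 = 10
Slack_Task 6 = LS_Task 6 − ES_Task 6 = 13 − 4 = 9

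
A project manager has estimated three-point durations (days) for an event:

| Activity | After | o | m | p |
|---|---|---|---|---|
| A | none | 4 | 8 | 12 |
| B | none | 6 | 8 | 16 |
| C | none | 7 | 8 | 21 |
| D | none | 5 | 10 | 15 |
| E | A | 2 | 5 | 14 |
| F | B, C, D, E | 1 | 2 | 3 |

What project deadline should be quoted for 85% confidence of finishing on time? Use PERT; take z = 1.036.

te_A = (4 + 4·8 + 12)/6 = 48/6 = 8; σ²_A = ((12−4)/6)² = 1.778
te_B = (6 + 4·8 + 16)/6 = 54/6 = 9; σ²_B = ((16−6)/6)² = 2.778
te_C = (7 + 4·8 + 21)/6 = 60/6 = 10; σ²_C = ((21−7)/6)² = 5.444
te_D = (5 + 4·10 + 15)/6 = 60/6 = 10; σ²_D = ((15−5)/6)² = 2.778
te_E = (2 + 4·5 + 14)/6 = 36/6 = 6; σ²_E = ((14−2)/6)² = 4.000
te_F = (1 + 4·2 + 3)/6 = 12/6 = 2; σ²_F = ((3−1)/6)² = 0.111

Forward pass:
ES_A = 0; EF_A = 8
ES_B = 0; EF_B = 9
ES_C = 0; EF_C = 10
ES_D = 0; EF_D = 10
ES_E = 8; EF_E = 8+6 = 14
ES_F = max(EF_B=9, EF_C=10, EF_D=10, EF_E=14) = 14; EF_F = 14+2 = 16
Expected project duration μ = 16 days. Critical path: A → E → F.

Variance along critical path = 1.778 + 4.000 + 0.111 = 5.889; σ = 2.427 days.
D = μ + z·σ = 16 + 1.036·2.427 = 18.5 days

18.5 days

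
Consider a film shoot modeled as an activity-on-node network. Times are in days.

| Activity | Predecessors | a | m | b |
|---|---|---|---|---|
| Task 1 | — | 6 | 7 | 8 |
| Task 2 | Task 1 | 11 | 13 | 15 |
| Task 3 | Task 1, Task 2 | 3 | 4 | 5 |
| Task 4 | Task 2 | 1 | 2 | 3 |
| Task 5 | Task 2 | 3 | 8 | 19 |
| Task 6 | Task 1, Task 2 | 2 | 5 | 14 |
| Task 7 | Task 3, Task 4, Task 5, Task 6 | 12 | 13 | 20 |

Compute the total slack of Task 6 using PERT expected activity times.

te_Task 1 = (6 + 4·7 + 8)/6 = 42/6 = 7
te_Task 2 = (11 + 4·13 + 15)/6 = 78/6 = 13
te_Task 3 = (3 + 4·4 + 5)/6 = 24/6 = 4
te_Task 4 = (1 + 4·2 + 3)/6 = 12/6 = 2
te_Task 5 = (3 + 4·8 + 19)/6 = 54/6 = 9
te_Task 6 = (2 + 4·5 + 14)/6 = 36/6 = 6
te_Task 7 = (12 + 4·13 + 20)/6 = 84/6 = 14

Forward pass:
ES_Task 1 = 0; EF_Task 1 = 7
ES_Task 2 = 7; EF_Task 2 = 7+13 = 20
ES_Task 3 = max(EF_Task 1=7, EF_Task 2=20) = 20; EF_Task 3 = 20+4 = 24
ES_Task 4 = 20; EF_Task 4 = 20+2 = 22
ES_Task 5 = 20; EF_Task 5 = 20+9 = 29
ES_Task 6 = max(EF_Task 1=7, EF_Task 2=20) = 20; EF_Task 6 = 20+6 = 26
ES_Task 7 = max(EF_Task 3=24, EF_Task 4=22, EF_Task 5=29, EF_Task 6=26) = 29; EF_Task 7 = 29+14 = 43
Expected project duration μ = 43 days. Critical path: Task 1 → Task 2 → Task 5 → Task 7.

Backward pass:
LF_Task 7 = 43; LS_Task 7 = 43−14 = 29
LF_Task 6 = LS_Task 7 = 29; LS_Task 6 = 29−6 = 23
LF_Task 5 = LS_Task 7 = 29; LS_Task 5 = 29−9 = 20
LF_Task 4 = LS_Task 7 = 29; LS_Task 4 = 29−2 = 27
LF_Task 3 = LS_Task 7 = 29; LS_Task 3 = 29−4 = 25
LF_Task 2 = min(LS_Task 3=25, LS_Task 4=27, LS_Task 5=20, LS_Task 6=23) = 20; LS_Task 2 = 20−13 = 7
LF_Task 1 = min(LS_Task 2=7, LS_Task 3=25, LS_Task 6=23) = 7; LS_Task 1 = 7−7 = 0
Slack_Task 6 = LS_Task 6 − ES_Task 6 = 23 − 20 = 3

3 days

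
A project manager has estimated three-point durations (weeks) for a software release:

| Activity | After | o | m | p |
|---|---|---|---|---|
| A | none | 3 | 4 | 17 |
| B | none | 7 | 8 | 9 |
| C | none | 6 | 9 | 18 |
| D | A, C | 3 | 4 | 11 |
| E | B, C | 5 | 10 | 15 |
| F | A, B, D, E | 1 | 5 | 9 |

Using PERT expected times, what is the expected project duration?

te_A = (3 + 4·4 + 17)/6 = 36/6 = 6
te_B = (7 + 4·8 + 9)/6 = 48/6 = 8
te_C = (6 + 4·9 + 18)/6 = 60/6 = 10
te_D = (3 + 4·4 + 11)/6 = 30/6 = 5
te_E = (5 + 4·10 + 15)/6 = 60/6 = 10
te_F = (1 + 4·5 + 9)/6 = 30/6 = 5

Forward pass:
ES_A = 0; EF_A = 6
ES_B = 0; EF_B = 8
ES_C = 0; EF_C = 10
ES_D = max(EF_A=6, EF_C=10) = 10; EF_D = 10+5 = 15
ES_E = max(EF_B=8, EF_C=10) = 10; EF_E = 10+10 = 20
ES_F = max(EF_A=6, EF_B=8, EF_D=15, EF_E=20) = 20; EF_F = 20+5 = 25
Expected project duration μ = 25 weeks. Critical path: C → E → F.

25 weeks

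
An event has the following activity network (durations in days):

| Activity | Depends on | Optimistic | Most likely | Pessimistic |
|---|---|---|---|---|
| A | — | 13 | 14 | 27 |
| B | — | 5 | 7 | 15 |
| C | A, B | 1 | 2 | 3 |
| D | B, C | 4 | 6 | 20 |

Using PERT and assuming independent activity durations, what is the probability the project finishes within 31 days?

0.920

te_A = (13 + 4·14 + 27)/6 = 96/6 = 16; σ²_A = ((27−13)/6)² = 5.444
te_B = (5 + 4·7 + 15)/6 = 48/6 = 8; σ²_B = ((15−5)/6)² = 2.778
te_C = (1 + 4·2 + 3)/6 = 12/6 = 2; σ²_C = ((3−1)/6)² = 0.111
te_D = (4 + 4·6 + 20)/6 = 48/6 = 8; σ²_D = ((20−4)/6)² = 7.111

Forward pass:
ES_A = 0; EF_A = 16
ES_B = 0; EF_B = 8
ES_C = max(EF_A=16, EF_B=8) = 16; EF_C = 16+2 = 18
ES_D = max(EF_B=8, EF_C=18) = 18; EF_D = 18+8 = 26
Expected project duration μ = 26 days. Critical path: A → C → D.

Variance along critical path = 5.444 + 0.111 + 7.111 = 12.667; σ = √12.667 = 3.559 days.
Z = (31 − 26) / 3.559 = 1.405
P(T ≤ 31) = Φ(1.405) ≈ 0.920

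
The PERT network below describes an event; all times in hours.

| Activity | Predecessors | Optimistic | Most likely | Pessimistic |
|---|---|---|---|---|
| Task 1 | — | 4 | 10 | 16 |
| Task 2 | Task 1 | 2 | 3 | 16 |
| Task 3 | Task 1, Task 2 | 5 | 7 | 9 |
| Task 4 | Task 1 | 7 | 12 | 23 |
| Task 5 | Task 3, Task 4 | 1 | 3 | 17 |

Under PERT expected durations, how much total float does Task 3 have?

1 hours

te_Task 1 = (4 + 4·10 + 16)/6 = 60/6 = 10
te_Task 2 = (2 + 4·3 + 16)/6 = 30/6 = 5
te_Task 3 = (5 + 4·7 + 9)/6 = 42/6 = 7
te_Task 4 = (7 + 4·12 + 23)/6 = 78/6 = 13
te_Task 5 = (1 + 4·3 + 17)/6 = 30/6 = 5

Forward pass:
ES_Task 1 = 0; EF_Task 1 = 10
ES_Task 2 = 10; EF_Task 2 = 10+5 = 15
ES_Task 3 = max(EF_Task 1=10, EF_Task 2=15) = 15; EF_Task 3 = 15+7 = 22
ES_Task 4 = 10; EF_Task 4 = 10+13 = 23
ES_Task 5 = max(EF_Task 3=22, EF_Task 4=23) = 23; EF_Task 5 = 23+5 = 28
Expected project duration μ = 28 hours. Critical path: Task 1 → Task 4 → Task 5.

Backward pass:
LF_Task 5 = 28; LS_Task 5 = 28−5 = 23
LF_Task 4 = LS_Task 5 = 23; LS_Task 4 = 23−13 = 10
LF_Task 3 = LS_Task 5 = 23; LS_Task 3 = 23−7 = 16
LF_Task 2 = LS_Task 3 = 16; LS_Task 2 = 16−5 = 11
LF_Task 1 = min(LS_Task 2=11, LS_Task 3=16, LS_Task 4=10) = 10; LS_Task 1 = 10−10 = 0
Slack_Task 3 = LS_Task 3 − ES_Task 3 = 16 − 15 = 1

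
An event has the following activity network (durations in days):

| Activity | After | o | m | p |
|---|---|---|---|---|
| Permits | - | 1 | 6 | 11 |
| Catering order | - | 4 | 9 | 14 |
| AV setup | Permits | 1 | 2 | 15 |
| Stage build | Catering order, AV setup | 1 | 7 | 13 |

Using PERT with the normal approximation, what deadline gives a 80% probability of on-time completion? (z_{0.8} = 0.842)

te_Permits = (1 + 4·6 + 11)/6 = 36/6 = 6; σ²_Permits = ((11−1)/6)² = 2.778
te_Catering order = (4 + 4·9 + 14)/6 = 54/6 = 9; σ²_Catering order = ((14−4)/6)² = 2.778
te_AV setup = (1 + 4·2 + 15)/6 = 24/6 = 4; σ²_AV setup = ((15−1)/6)² = 5.444
te_Stage build = (1 + 4·7 + 13)/6 = 42/6 = 7; σ²_Stage build = ((13−1)/6)² = 4.000

Forward pass:
ES_Permits = 0; EF_Permits = 6
ES_Catering order = 0; EF_Catering order = 9
ES_AV setup = 6; EF_AV setup = 6+4 = 10
ES_Stage build = max(EF_Catering order=9, EF_AV setup=10) = 10; EF_Stage build = 10+7 = 17
Expected project duration μ = 17 days. Critical path: Permits → AV setup → Stage build.

Variance along critical path = 2.778 + 5.444 + 4.000 = 12.222; σ = 3.496 days.
D = μ + z·σ = 17 + 0.842·3.496 = 19.9 days

19.9 days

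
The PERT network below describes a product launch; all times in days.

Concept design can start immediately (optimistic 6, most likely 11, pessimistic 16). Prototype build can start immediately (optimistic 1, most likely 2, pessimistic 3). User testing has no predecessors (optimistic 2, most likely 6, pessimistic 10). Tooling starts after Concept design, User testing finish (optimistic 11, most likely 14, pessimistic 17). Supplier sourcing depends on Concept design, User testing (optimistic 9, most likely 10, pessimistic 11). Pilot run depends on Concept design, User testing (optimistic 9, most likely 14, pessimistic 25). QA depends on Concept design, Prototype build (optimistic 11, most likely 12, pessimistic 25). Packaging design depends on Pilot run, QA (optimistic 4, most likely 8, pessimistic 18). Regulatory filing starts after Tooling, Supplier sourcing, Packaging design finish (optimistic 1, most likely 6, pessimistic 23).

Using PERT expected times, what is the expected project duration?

te_Concept design = (6 + 4·11 + 16)/6 = 66/6 = 11
te_Prototype build = (1 + 4·2 + 3)/6 = 12/6 = 2
te_User testing = (2 + 4·6 + 10)/6 = 36/6 = 6
te_Tooling = (11 + 4·14 + 17)/6 = 84/6 = 14
te_Supplier sourcing = (9 + 4·10 + 11)/6 = 60/6 = 10
te_Pilot run = (9 + 4·14 + 25)/6 = 90/6 = 15
te_QA = (11 + 4·12 + 25)/6 = 84/6 = 14
te_Packaging design = (4 + 4·8 + 18)/6 = 54/6 = 9
te_Regulatory filing = (1 + 4·6 + 23)/6 = 48/6 = 8

Forward pass:
ES_Concept design = 0; EF_Concept design = 11
ES_Prototype build = 0; EF_Prototype build = 2
ES_User testing = 0; EF_User testing = 6
ES_Tooling = max(EF_Concept design=11, EF_User testing=6) = 11; EF_Tooling = 11+14 = 25
ES_Supplier sourcing = max(EF_Concept design=11, EF_User testing=6) = 11; EF_Supplier sourcing = 11+10 = 21
ES_Pilot run = max(EF_Concept design=11, EF_User testing=6) = 11; EF_Pilot run = 11+15 = 26
ES_QA = max(EF_Concept design=11, EF_Prototype build=2) = 11; EF_QA = 11+14 = 25
ES_Packaging design = max(EF_Pilot run=26, EF_QA=25) = 26; EF_Packaging design = 26+9 = 35
ES_Regulatory filing = max(EF_Tooling=25, EF_Supplier sourcing=21, EF_Packaging design=35) = 35; EF_Regulatory filing = 35+8 = 43
Expected project duration μ = 43 days. Critical path: Concept design → Pilot run → Packaging design → Regulatory filing.

43 days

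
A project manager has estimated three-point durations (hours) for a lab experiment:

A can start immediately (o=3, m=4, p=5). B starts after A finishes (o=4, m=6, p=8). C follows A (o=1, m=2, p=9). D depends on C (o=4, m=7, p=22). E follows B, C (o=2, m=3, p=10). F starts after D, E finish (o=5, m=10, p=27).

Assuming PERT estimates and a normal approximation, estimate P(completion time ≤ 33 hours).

0.845

te_A = (3 + 4·4 + 5)/6 = 24/6 = 4; σ²_A = ((5−3)/6)² = 0.111
te_B = (4 + 4·6 + 8)/6 = 36/6 = 6; σ²_B = ((8−4)/6)² = 0.444
te_C = (1 + 4·2 + 9)/6 = 18/6 = 3; σ²_C = ((9−1)/6)² = 1.778
te_D = (4 + 4·7 + 22)/6 = 54/6 = 9; σ²_D = ((22−4)/6)² = 9.000
te_E = (2 + 4·3 + 10)/6 = 24/6 = 4; σ²_E = ((10−2)/6)² = 1.778
te_F = (5 + 4·10 + 27)/6 = 72/6 = 12; σ²_F = ((27−5)/6)² = 13.444

Forward pass:
ES_A = 0; EF_A = 4
ES_B = 4; EF_B = 4+6 = 10
ES_C = 4; EF_C = 4+3 = 7
ES_D = 7; EF_D = 7+9 = 16
ES_E = max(EF_B=10, EF_C=7) = 10; EF_E = 10+4 = 14
ES_F = max(EF_D=16, EF_E=14) = 16; EF_F = 16+12 = 28
Expected project duration μ = 28 hours. Critical path: A → C → D → F.

Variance along critical path = 0.111 + 1.778 + 9.000 + 13.444 = 24.333; σ = √24.333 = 4.933 hours.
Z = (33 − 28) / 4.933 = 1.014
P(T ≤ 33) = Φ(1.014) ≈ 0.845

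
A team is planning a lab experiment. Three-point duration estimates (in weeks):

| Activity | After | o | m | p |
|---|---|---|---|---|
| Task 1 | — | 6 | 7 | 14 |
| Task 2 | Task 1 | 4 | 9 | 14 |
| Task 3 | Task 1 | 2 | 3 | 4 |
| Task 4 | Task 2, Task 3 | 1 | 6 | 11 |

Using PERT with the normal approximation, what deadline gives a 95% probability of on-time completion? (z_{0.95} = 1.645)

27.5 weeks

te_Task 1 = (6 + 4·7 + 14)/6 = 48/6 = 8; σ²_Task 1 = ((14−6)/6)² = 1.778
te_Task 2 = (4 + 4·9 + 14)/6 = 54/6 = 9; σ²_Task 2 = ((14−4)/6)² = 2.778
te_Task 3 = (2 + 4·3 + 4)/6 = 18/6 = 3; σ²_Task 3 = ((4−2)/6)² = 0.111
te_Task 4 = (1 + 4·6 + 11)/6 = 36/6 = 6; σ²_Task 4 = ((11−1)/6)² = 2.778

Forward pass:
ES_Task 1 = 0; EF_Task 1 = 8
ES_Task 2 = 8; EF_Task 2 = 8+9 = 17
ES_Task 3 = 8; EF_Task 3 = 8+3 = 11
ES_Task 4 = max(EF_Task 2=17, EF_Task 3=11) = 17; EF_Task 4 = 17+6 = 23
Expected project duration μ = 23 weeks. Critical path: Task 1 → Task 2 → Task 4.

Variance along critical path = 1.778 + 2.778 + 2.778 = 7.333; σ = 2.708 weeks.
D = μ + z·σ = 23 + 1.645·2.708 = 27.5 weeks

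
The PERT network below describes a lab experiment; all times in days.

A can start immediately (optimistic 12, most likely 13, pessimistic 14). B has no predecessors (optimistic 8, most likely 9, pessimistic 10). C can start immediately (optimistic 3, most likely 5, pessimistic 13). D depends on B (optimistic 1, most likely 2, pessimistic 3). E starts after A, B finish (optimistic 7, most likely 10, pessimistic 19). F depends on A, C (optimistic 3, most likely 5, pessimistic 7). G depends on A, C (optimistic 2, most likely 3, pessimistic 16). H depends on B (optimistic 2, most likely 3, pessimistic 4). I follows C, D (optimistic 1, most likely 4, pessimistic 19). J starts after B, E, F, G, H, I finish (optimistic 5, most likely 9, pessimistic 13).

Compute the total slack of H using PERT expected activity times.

te_A = (12 + 4·13 + 14)/6 = 78/6 = 13
te_B = (8 + 4·9 + 10)/6 = 54/6 = 9
te_C = (3 + 4·5 + 13)/6 = 36/6 = 6
te_D = (1 + 4·2 + 3)/6 = 12/6 = 2
te_E = (7 + 4·10 + 19)/6 = 66/6 = 11
te_F = (3 + 4·5 + 7)/6 = 30/6 = 5
te_G = (2 + 4·3 + 16)/6 = 30/6 = 5
te_H = (2 + 4·3 + 4)/6 = 18/6 = 3
te_I = (1 + 4·4 + 19)/6 = 36/6 = 6
te_J = (5 + 4·9 + 13)/6 = 54/6 = 9

Forward pass:
ES_A = 0; EF_A = 13
ES_B = 0; EF_B = 9
ES_C = 0; EF_C = 6
ES_D = 9; EF_D = 9+2 = 11
ES_E = max(EF_A=13, EF_B=9) = 13; EF_E = 13+11 = 24
ES_F = max(EF_A=13, EF_C=6) = 13; EF_F = 13+5 = 18
ES_G = max(EF_A=13, EF_C=6) = 13; EF_G = 13+5 = 18
ES_H = 9; EF_H = 9+3 = 12
ES_I = max(EF_C=6, EF_D=11) = 11; EF_I = 11+6 = 17
ES_J = max(EF_B=9, EF_E=24, EF_F=18, EF_G=18, EF_H=12, EF_I=17) = 24; EF_J = 24+9 = 33
Expected project duration μ = 33 days. Critical path: A → E → J.

Backward pass:
LF_J = 33; LS_J = 33−9 = 24
LF_I = LS_J = 24; LS_I = 24−6 = 18
LF_H = LS_J = 24; LS_H = 24−3 = 21
LF_G = LS_J = 24; LS_G = 24−5 = 19
LF_F = LS_J = 24; LS_F = 24−5 = 19
LF_E = LS_J = 24; LS_E = 24−11 = 13
LF_D = LS_I = 18; LS_D = 18−2 = 16
LF_C = min(LS_F=19, LS_G=19, LS_I=18) = 18; LS_C = 18−6 = 12
LF_B = min(LS_D=16, LS_E=13, LS_H=21, LS_J=24) = 13; LS_B = 13−9 = 4
LF_A = min(LS_E=13, LS_F=19, LS_G=19) = 13; LS_A = 13−13 = 0
Slack_H = LS_H − ES_H = 21 − 9 = 12

12 days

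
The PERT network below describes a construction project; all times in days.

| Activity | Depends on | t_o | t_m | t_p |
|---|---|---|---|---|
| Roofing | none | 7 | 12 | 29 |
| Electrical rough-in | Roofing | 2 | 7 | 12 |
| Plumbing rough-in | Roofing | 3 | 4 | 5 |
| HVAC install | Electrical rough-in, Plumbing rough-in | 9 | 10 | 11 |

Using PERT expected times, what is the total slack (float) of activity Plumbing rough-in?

3 days

te_Roofing = (7 + 4·12 + 29)/6 = 84/6 = 14
te_Electrical rough-in = (2 + 4·7 + 12)/6 = 42/6 = 7
te_Plumbing rough-in = (3 + 4·4 + 5)/6 = 24/6 = 4
te_HVAC install = (9 + 4·10 + 11)/6 = 60/6 = 10

Forward pass:
ES_Roofing = 0; EF_Roofing = 14
ES_Electrical rough-in = 14; EF_Electrical rough-in = 14+7 = 21
ES_Plumbing rough-in = 14; EF_Plumbing rough-in = 14+4 = 18
ES_HVAC install = max(EF_Electrical rough-in=21, EF_Plumbing rough-in=18) = 21; EF_HVAC install = 21+10 = 31
Expected project duration μ = 31 days. Critical path: Roofing → Electrical rough-in → HVAC install.

Backward pass:
LF_HVAC install = 31; LS_HVAC install = 31−10 = 21
LF_Plumbing rough-in = LS_HVAC install = 21; LS_Plumbing rough-in = 21−4 = 17
LF_Electrical rough-in = LS_HVAC install = 21; LS_Electrical rough-in = 21−7 = 14
LF_Roofing = min(LS_Electrical rough-in=14, LS_Plumbing rough-in=17) = 14; LS_Roofing = 14−14 = 0
Slack_Plumbing rough-in = LS_Plumbing rough-in − ES_Plumbing rough-in = 17 − 14 = 3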